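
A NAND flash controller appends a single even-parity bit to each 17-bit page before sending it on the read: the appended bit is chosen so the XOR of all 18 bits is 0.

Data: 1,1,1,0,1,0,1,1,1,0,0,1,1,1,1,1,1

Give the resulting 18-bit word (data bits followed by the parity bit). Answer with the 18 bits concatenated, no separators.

111010111001111111

XOR of the 17 data bits: 1⊕1⊕1⊕0⊕1⊕0⊕1⊕1⊕1⊕0⊕0⊕1⊕1⊕1⊕1⊕1⊕1 = 1
Parity bit = 1 (so all 18 bits XOR to 0).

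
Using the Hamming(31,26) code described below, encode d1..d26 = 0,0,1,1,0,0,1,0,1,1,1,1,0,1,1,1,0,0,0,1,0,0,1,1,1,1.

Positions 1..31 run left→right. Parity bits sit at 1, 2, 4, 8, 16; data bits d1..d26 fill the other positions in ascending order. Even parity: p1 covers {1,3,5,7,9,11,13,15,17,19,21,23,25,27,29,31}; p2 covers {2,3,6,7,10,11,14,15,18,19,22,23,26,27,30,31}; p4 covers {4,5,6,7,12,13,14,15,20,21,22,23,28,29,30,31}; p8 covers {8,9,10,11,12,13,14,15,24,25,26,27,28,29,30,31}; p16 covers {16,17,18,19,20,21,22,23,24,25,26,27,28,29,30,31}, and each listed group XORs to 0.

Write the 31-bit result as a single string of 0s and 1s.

Place data at non-parity positions: p1 p2 0 p4 0 1 1 p8 0 0 1 0 1 1 1 p16 1 0 1 1 1 0 0 0 1 0 0 1 1 1 1
p1 (pos 1,3,5,7,9,11,13,15,17,19,21,23,25,27,29,31): XOR of data positions = 0⊕0⊕1⊕0⊕1⊕1⊕1⊕1⊕1⊕1⊕0⊕1⊕0⊕1⊕1 = 0
p2 (pos 2,3,6,7,10,11,14,15,18,19,22,23,26,27,30,31): XOR of data positions = 0⊕1⊕1⊕0⊕1⊕1⊕1⊕0⊕1⊕0⊕0⊕0⊕0⊕1⊕1 = 0
p4 (pos 4,5,6,7,12,13,14,15,20,21,22,23,28,29,30,31): XOR of data positions = 0⊕1⊕1⊕0⊕1⊕1⊕1⊕1⊕1⊕0⊕0⊕1⊕1⊕1⊕1 = 1
p8 (pos 8,9,10,11,12,13,14,15,24,25,26,27,28,29,30,31): XOR of data positions = 0⊕0⊕1⊕0⊕1⊕1⊕1⊕0⊕1⊕0⊕0⊕1⊕1⊕1⊕1 = 1
p16 (pos 16,17,18,19,20,21,22,23,24,25,26,27,28,29,30,31): XOR of data positions = 1⊕0⊕1⊕1⊕1⊕0⊕0⊕0⊕1⊕0⊕0⊕1⊕1⊕1⊕1 = 1
Codeword: 0001011100101111101110001001111

0001011100101111101110001001111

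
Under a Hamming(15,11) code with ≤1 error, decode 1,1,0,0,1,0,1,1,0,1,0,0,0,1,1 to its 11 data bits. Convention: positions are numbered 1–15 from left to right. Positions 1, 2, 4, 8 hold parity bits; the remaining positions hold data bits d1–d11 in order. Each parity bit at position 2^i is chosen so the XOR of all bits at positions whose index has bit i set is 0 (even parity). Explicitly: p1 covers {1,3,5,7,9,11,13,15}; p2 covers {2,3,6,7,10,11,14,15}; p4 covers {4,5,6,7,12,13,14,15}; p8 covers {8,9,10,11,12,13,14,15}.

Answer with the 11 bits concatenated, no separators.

s1 (pos 1,3,5,7,9,11,13,15): 1⊕0⊕1⊕1⊕0⊕0⊕0⊕1 = 0
s2 (pos 2,3,6,7,10,11,14,15): 1⊕0⊕0⊕1⊕1⊕0⊕1⊕1 = 1
s4 (pos 4,5,6,7,12,13,14,15): 0⊕1⊕0⊕1⊕0⊕0⊕1⊕1 = 0
s8 (pos 8,9,10,11,12,13,14,15): 1⊕0⊕1⊕0⊕0⊕0⊕1⊕1 = 0
Syndrome s8…s1 = 0010 → error at position 2.
Flip position 2: 110010110100011 → 100010110100011
Read data bits from positions 3,5,6,7,9,10,11,12,13,14,15: 01010100011

01010100011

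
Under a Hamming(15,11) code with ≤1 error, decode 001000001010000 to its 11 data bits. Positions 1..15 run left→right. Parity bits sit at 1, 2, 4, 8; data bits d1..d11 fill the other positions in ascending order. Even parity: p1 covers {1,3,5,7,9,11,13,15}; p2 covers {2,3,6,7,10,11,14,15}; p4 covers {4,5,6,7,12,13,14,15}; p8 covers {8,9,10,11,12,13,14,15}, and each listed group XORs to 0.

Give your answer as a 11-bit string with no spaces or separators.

10001010000

s1 (pos 1,3,5,7,9,11,13,15): 0⊕1⊕0⊕0⊕1⊕1⊕0⊕0 = 1
s2 (pos 2,3,6,7,10,11,14,15): 0⊕1⊕0⊕0⊕0⊕1⊕0⊕0 = 0
s4 (pos 4,5,6,7,12,13,14,15): 0⊕0⊕0⊕0⊕0⊕0⊕0⊕0 = 0
s8 (pos 8,9,10,11,12,13,14,15): 0⊕1⊕0⊕1⊕0⊕0⊕0⊕0 = 0
Syndrome s8…s1 = 0001 → error at position 1.
Flip position 1: 001000001010000 → 101000001010000
Read data bits from positions 3,5,6,7,9,10,11,12,13,14,15: 10001010000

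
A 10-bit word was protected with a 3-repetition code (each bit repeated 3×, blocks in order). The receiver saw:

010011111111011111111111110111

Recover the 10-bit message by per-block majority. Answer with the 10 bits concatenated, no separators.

Block 1 (010): 1 one → 0
Block 2 (011): 2 ones → 1
Block 3 (111): 3 ones → 1
Block 4 (111): 3 ones → 1
Block 5 (011): 2 ones → 1
Block 6 (111): 3 ones → 1
Block 7 (111): 3 ones → 1
Block 8 (111): 3 ones → 1
Block 9 (110): 2 ones → 1
Block 10 (111): 3 ones → 1

0111111111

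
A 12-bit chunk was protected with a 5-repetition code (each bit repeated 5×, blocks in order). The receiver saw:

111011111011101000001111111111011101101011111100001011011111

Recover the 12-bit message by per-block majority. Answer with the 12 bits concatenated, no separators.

111011111011

Block 1 (11101): 4 ones → 1
Block 2 (11110): 4 ones → 1
Block 3 (11101): 4 ones → 1
Block 4 (00000): 0 ones → 0
Block 5 (11111): 5 ones → 1
Block 6 (11111): 5 ones → 1
Block 7 (01110): 3 ones → 1
Block 8 (11010): 3 ones → 1
Block 9 (11111): 5 ones → 1
Block 10 (10000): 1 one → 0
Block 11 (10110): 3 ones → 1
Block 12 (11111): 5 ones → 1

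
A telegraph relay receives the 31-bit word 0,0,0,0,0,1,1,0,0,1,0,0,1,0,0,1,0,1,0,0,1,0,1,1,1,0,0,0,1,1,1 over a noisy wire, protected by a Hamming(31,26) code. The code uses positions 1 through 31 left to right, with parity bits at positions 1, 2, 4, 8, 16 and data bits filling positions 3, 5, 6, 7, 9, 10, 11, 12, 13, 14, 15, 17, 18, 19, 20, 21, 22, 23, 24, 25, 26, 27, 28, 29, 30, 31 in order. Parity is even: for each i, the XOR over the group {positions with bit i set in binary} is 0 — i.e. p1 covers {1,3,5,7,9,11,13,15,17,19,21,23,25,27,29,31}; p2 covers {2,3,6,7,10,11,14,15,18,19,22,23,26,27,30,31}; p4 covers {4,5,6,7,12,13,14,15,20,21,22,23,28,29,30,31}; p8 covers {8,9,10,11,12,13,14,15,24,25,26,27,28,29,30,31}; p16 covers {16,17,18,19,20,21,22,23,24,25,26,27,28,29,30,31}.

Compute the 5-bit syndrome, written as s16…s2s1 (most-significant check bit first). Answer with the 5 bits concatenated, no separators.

11011

s1 (pos 1,3,5,7,9,11,13,15,17,19,21,23,25,27,29,31): 0⊕0⊕0⊕1⊕0⊕0⊕1⊕0⊕0⊕0⊕1⊕1⊕1⊕0⊕1⊕1 = 1
s2 (pos 2,3,6,7,10,11,14,15,18,19,22,23,26,27,30,31): 0⊕0⊕1⊕1⊕1⊕0⊕0⊕0⊕1⊕0⊕0⊕1⊕0⊕0⊕1⊕1 = 1
s4 (pos 4,5,6,7,12,13,14,15,20,21,22,23,28,29,30,31): 0⊕0⊕1⊕1⊕0⊕1⊕0⊕0⊕0⊕1⊕0⊕1⊕0⊕1⊕1⊕1 = 0
s8 (pos 8,9,10,11,12,13,14,15,24,25,26,27,28,29,30,31): 0⊕0⊕1⊕0⊕0⊕1⊕0⊕0⊕1⊕1⊕0⊕0⊕0⊕1⊕1⊕1 = 1
s16 (pos 16,17,18,19,20,21,22,23,24,25,26,27,28,29,30,31): 1⊕0⊕1⊕0⊕0⊕1⊕0⊕1⊕1⊕1⊕0⊕0⊕0⊕1⊕1⊕1 = 1
Syndrome s16…s1 = 11011 → error at position 27.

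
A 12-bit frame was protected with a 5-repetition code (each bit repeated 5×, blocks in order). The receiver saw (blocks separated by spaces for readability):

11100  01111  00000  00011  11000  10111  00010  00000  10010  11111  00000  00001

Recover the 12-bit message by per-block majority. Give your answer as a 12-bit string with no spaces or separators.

Block 1 (11100): 3 ones → 1
Block 2 (01111): 4 ones → 1
Block 3 (00000): 0 ones → 0
Block 4 (00011): 2 ones → 0
Block 5 (11000): 2 ones → 0
Block 6 (10111): 4 ones → 1
Block 7 (00010): 1 one → 0
Block 8 (00000): 0 ones → 0
Block 9 (10010): 2 ones → 0
Block 10 (11111): 5 ones → 1
Block 11 (00000): 0 ones → 0
Block 12 (00001): 1 one → 0

110001000100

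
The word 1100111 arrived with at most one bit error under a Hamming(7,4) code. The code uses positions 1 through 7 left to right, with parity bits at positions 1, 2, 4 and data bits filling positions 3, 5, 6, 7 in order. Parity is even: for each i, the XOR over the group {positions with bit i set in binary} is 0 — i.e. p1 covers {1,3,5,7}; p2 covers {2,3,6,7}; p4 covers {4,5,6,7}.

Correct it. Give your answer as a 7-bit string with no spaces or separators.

1100110

s1 (pos 1,3,5,7): 1⊕0⊕1⊕1 = 1
s2 (pos 2,3,6,7): 1⊕0⊕1⊕1 = 1
s4 (pos 4,5,6,7): 0⊕1⊕1⊕1 = 1
Syndrome s4…s1 = 111 → error at position 7.
Flip position 7: 1100111 → 1100110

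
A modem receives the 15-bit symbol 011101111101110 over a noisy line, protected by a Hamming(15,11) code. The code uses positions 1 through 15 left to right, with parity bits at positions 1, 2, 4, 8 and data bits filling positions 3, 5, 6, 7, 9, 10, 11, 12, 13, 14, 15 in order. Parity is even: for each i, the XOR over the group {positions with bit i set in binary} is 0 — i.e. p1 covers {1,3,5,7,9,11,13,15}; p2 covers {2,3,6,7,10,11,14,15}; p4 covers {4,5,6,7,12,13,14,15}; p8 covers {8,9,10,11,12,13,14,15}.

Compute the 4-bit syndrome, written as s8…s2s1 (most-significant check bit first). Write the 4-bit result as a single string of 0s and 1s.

0000

s1 (pos 1,3,5,7,9,11,13,15): 0⊕1⊕0⊕1⊕1⊕0⊕1⊕0 = 0
s2 (pos 2,3,6,7,10,11,14,15): 1⊕1⊕1⊕1⊕1⊕0⊕1⊕0 = 0
s4 (pos 4,5,6,7,12,13,14,15): 1⊕0⊕1⊕1⊕1⊕1⊕1⊕0 = 0
s8 (pos 8,9,10,11,12,13,14,15): 1⊕1⊕1⊕0⊕1⊕1⊕1⊕0 = 0
Syndrome s8…s1 = 0000 → no error.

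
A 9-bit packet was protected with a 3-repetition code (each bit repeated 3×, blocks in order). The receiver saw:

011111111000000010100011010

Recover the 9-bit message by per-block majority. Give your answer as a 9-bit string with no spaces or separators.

Block 1 (011): 2 ones → 1
Block 2 (111): 3 ones → 1
Block 3 (111): 3 ones → 1
Block 4 (000): 0 ones → 0
Block 5 (000): 0 ones → 0
Block 6 (010): 1 one → 0
Block 7 (100): 1 one → 0
Block 8 (011): 2 ones → 1
Block 9 (010): 1 one → 0

111000010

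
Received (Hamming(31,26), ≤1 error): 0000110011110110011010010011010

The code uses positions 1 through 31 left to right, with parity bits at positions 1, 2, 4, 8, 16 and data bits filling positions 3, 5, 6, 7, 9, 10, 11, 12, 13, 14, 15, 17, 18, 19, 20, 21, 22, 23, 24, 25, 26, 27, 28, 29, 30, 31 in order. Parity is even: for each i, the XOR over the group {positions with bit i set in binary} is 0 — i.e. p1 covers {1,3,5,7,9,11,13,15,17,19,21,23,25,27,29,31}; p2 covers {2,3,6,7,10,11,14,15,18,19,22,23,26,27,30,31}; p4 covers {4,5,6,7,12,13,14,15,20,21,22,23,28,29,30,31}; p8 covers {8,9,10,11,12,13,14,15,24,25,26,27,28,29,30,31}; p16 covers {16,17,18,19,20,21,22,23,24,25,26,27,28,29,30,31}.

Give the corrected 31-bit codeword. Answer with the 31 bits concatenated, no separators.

s1 (pos 1,3,5,7,9,11,13,15,17,19,21,23,25,27,29,31): 0⊕0⊕1⊕0⊕1⊕1⊕0⊕1⊕0⊕1⊕1⊕0⊕0⊕1⊕0⊕0 = 1
s2 (pos 2,3,6,7,10,11,14,15,18,19,22,23,26,27,30,31): 0⊕0⊕1⊕0⊕1⊕1⊕1⊕1⊕1⊕1⊕0⊕0⊕0⊕1⊕1⊕0 = 1
s4 (pos 4,5,6,7,12,13,14,15,20,21,22,23,28,29,30,31): 0⊕1⊕1⊕0⊕1⊕0⊕1⊕1⊕0⊕1⊕0⊕0⊕1⊕0⊕1⊕0 = 0
s8 (pos 8,9,10,11,12,13,14,15,24,25,26,27,28,29,30,31): 0⊕1⊕1⊕1⊕1⊕0⊕1⊕1⊕1⊕0⊕0⊕1⊕1⊕0⊕1⊕0 = 0
s16 (pos 16,17,18,19,20,21,22,23,24,25,26,27,28,29,30,31): 0⊕0⊕1⊕1⊕0⊕1⊕0⊕0⊕1⊕0⊕0⊕1⊕1⊕0⊕1⊕0 = 1
Syndrome s16…s1 = 10011 → error at position 19.
Flip position 19: 0000110011110110011010010011010 → 0000110011110110010010010011010

0000110011110110010010010011010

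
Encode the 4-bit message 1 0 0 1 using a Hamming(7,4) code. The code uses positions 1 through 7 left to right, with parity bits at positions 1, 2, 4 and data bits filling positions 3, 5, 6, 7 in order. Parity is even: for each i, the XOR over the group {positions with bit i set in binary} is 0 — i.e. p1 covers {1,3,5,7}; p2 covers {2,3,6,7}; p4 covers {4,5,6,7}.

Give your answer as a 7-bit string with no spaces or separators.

Place data at non-parity positions: p1 p2 1 p4 0 0 1
p1 (pos 1,3,5,7): XOR of data positions = 1⊕0⊕1 = 0
p2 (pos 2,3,6,7): XOR of data positions = 1⊕0⊕1 = 0
p4 (pos 4,5,6,7): XOR of data positions = 0⊕0⊕1 = 1
Codeword: 0011001

0011001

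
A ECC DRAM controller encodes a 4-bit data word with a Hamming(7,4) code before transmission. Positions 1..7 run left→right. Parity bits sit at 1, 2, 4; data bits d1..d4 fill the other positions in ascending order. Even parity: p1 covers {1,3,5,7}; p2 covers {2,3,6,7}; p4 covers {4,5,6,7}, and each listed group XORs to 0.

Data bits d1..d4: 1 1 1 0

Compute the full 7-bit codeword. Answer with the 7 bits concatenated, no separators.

0010110

Place data at non-parity positions: p1 p2 1 p4 1 1 0
p1 (pos 1,3,5,7): XOR of data positions = 1⊕1⊕0 = 0
p2 (pos 2,3,6,7): XOR of data positions = 1⊕1⊕0 = 0
p4 (pos 4,5,6,7): XOR of data positions = 1⊕1⊕0 = 0
Codeword: 0010110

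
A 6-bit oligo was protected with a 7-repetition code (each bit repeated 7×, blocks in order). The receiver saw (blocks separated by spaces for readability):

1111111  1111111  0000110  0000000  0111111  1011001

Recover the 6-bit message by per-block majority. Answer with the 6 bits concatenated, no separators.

Block 1 (1111111): 7 ones → 1
Block 2 (1111111): 7 ones → 1
Block 3 (0000110): 2 ones → 0
Block 4 (0000000): 0 ones → 0
Block 5 (0111111): 6 ones → 1
Block 6 (1011001): 4 ones → 1

110011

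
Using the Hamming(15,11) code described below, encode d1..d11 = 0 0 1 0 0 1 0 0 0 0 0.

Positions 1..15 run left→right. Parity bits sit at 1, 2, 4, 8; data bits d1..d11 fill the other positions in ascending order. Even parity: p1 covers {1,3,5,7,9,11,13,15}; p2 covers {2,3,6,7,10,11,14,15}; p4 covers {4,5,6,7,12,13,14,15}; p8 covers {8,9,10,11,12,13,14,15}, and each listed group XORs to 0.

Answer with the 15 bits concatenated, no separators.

000101010100000

Place data at non-parity positions: p1 p2 0 p4 0 1 0 p8 0 1 0 0 0 0 0
p1 (pos 1,3,5,7,9,11,13,15): XOR of data positions = 0⊕0⊕0⊕0⊕0⊕0⊕0 = 0
p2 (pos 2,3,6,7,10,11,14,15): XOR of data positions = 0⊕1⊕0⊕1⊕0⊕0⊕0 = 0
p4 (pos 4,5,6,7,12,13,14,15): XOR of data positions = 0⊕1⊕0⊕0⊕0⊕0⊕0 = 1
p8 (pos 8,9,10,11,12,13,14,15): XOR of data positions = 0⊕1⊕0⊕0⊕0⊕0⊕0 = 1
Codeword: 000101010100000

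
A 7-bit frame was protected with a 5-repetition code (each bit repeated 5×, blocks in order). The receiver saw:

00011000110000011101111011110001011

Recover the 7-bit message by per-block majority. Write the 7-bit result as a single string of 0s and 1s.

Block 1 (00011): 2 ones → 0
Block 2 (00011): 2 ones → 0
Block 3 (00000): 0 ones → 0
Block 4 (11101): 4 ones → 1
Block 5 (11101): 4 ones → 1
Block 6 (11100): 3 ones → 1
Block 7 (01011): 3 ones → 1

0001111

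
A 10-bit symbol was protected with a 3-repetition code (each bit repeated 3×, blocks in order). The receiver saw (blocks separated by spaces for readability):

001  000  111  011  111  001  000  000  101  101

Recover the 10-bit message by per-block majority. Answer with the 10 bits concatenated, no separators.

Block 1 (001): 1 one → 0
Block 2 (000): 0 ones → 0
Block 3 (111): 3 ones → 1
Block 4 (011): 2 ones → 1
Block 5 (111): 3 ones → 1
Block 6 (001): 1 one → 0
Block 7 (000): 0 ones → 0
Block 8 (000): 0 ones → 0
Block 9 (101): 2 ones → 1
Block 10 (101): 2 ones → 1

0011100011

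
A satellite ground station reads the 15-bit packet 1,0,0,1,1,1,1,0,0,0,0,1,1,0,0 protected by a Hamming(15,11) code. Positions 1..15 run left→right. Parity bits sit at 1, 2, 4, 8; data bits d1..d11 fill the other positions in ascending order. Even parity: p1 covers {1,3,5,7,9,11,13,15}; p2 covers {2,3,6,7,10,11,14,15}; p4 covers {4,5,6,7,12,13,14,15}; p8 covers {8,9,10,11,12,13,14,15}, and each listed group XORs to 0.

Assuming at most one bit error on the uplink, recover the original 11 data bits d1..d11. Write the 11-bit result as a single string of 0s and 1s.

s1 (pos 1,3,5,7,9,11,13,15): 1⊕0⊕1⊕1⊕0⊕0⊕1⊕0 = 0
s2 (pos 2,3,6,7,10,11,14,15): 0⊕0⊕1⊕1⊕0⊕0⊕0⊕0 = 0
s4 (pos 4,5,6,7,12,13,14,15): 1⊕1⊕1⊕1⊕1⊕1⊕0⊕0 = 0
s8 (pos 8,9,10,11,12,13,14,15): 0⊕0⊕0⊕0⊕1⊕1⊕0⊕0 = 0
Syndrome s8…s1 = 0000 → no error.
Read data bits from positions 3,5,6,7,9,10,11,12,13,14,15: 01110001100

01110001100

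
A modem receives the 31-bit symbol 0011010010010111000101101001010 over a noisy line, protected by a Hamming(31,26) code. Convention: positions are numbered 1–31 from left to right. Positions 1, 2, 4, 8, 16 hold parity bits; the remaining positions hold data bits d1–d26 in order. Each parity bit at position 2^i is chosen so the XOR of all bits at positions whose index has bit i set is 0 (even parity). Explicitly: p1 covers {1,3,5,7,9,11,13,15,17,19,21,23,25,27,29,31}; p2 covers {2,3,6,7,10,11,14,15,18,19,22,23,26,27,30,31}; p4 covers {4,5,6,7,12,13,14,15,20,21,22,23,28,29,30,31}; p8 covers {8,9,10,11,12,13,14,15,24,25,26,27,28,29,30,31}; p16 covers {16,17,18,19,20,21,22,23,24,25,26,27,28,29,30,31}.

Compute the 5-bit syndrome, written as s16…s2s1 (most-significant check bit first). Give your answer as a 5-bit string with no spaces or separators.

s1 (pos 1,3,5,7,9,11,13,15,17,19,21,23,25,27,29,31): 0⊕1⊕0⊕0⊕1⊕0⊕0⊕1⊕0⊕0⊕0⊕1⊕1⊕0⊕0⊕0 = 1
s2 (pos 2,3,6,7,10,11,14,15,18,19,22,23,26,27,30,31): 0⊕1⊕1⊕0⊕0⊕0⊕1⊕1⊕0⊕0⊕1⊕1⊕0⊕0⊕1⊕0 = 1
s4 (pos 4,5,6,7,12,13,14,15,20,21,22,23,28,29,30,31): 1⊕0⊕1⊕0⊕1⊕0⊕1⊕1⊕1⊕0⊕1⊕1⊕1⊕0⊕1⊕0 = 0
s8 (pos 8,9,10,11,12,13,14,15,24,25,26,27,28,29,30,31): 0⊕1⊕0⊕0⊕1⊕0⊕1⊕1⊕0⊕1⊕0⊕0⊕1⊕0⊕1⊕0 = 1
s16 (pos 16,17,18,19,20,21,22,23,24,25,26,27,28,29,30,31): 1⊕0⊕0⊕0⊕1⊕0⊕1⊕1⊕0⊕1⊕0⊕0⊕1⊕0⊕1⊕0 = 1
Syndrome s16…s1 = 11011 → error at position 27.

11011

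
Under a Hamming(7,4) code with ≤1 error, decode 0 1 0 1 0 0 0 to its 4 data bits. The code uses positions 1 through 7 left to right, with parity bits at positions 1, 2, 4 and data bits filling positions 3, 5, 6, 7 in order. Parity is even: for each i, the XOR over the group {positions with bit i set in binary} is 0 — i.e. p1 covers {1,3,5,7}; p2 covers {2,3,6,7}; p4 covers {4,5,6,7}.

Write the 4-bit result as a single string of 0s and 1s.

s1 (pos 1,3,5,7): 0⊕0⊕0⊕0 = 0
s2 (pos 2,3,6,7): 1⊕0⊕0⊕0 = 1
s4 (pos 4,5,6,7): 1⊕0⊕0⊕0 = 1
Syndrome s4…s1 = 110 → error at position 6.
Flip position 6: 0101000 → 0101010
Read data bits from positions 3,5,6,7: 0010

0010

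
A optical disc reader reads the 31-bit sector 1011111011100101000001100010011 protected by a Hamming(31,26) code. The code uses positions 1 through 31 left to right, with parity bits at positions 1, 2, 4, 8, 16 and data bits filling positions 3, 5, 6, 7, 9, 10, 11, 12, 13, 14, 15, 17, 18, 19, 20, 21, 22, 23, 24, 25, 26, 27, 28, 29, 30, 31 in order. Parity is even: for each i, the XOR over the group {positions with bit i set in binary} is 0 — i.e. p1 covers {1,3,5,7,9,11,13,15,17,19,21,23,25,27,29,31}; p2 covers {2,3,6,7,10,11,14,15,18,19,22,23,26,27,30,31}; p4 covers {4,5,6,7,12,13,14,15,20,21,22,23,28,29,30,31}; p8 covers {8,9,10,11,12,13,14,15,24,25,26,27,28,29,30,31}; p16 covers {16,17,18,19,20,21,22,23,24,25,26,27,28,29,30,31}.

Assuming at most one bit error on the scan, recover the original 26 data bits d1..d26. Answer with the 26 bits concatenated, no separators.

11111110011000001100010011

s1 (pos 1,3,5,7,9,11,13,15,17,19,21,23,25,27,29,31): 1⊕1⊕1⊕1⊕1⊕1⊕0⊕0⊕0⊕0⊕0⊕1⊕0⊕1⊕0⊕1 = 1
s2 (pos 2,3,6,7,10,11,14,15,18,19,22,23,26,27,30,31): 0⊕1⊕1⊕1⊕1⊕1⊕1⊕0⊕0⊕0⊕1⊕1⊕0⊕1⊕1⊕1 = 1
s4 (pos 4,5,6,7,12,13,14,15,20,21,22,23,28,29,30,31): 1⊕1⊕1⊕1⊕0⊕0⊕1⊕0⊕0⊕0⊕1⊕1⊕0⊕0⊕1⊕1 = 1
s8 (pos 8,9,10,11,12,13,14,15,24,25,26,27,28,29,30,31): 0⊕1⊕1⊕1⊕0⊕0⊕1⊕0⊕0⊕0⊕0⊕1⊕0⊕0⊕1⊕1 = 1
s16 (pos 16,17,18,19,20,21,22,23,24,25,26,27,28,29,30,31): 1⊕0⊕0⊕0⊕0⊕0⊕1⊕1⊕0⊕0⊕0⊕1⊕0⊕0⊕1⊕1 = 0
Syndrome s16…s1 = 01111 → error at position 15.
Flip position 15: 1011111011100101000001100010011 → 1011111011100111000001100010011
Read data bits from positions 3,5,6,7,9,10,11,12,13,14,15,17,18,19,20,21,22,23,24,25,26,27,28,29,30,31: 11111110011000001100010011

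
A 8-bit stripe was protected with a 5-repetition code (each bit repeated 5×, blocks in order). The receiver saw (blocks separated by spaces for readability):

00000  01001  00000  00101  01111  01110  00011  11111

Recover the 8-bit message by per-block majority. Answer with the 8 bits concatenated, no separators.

00001101

Block 1 (00000): 0 ones → 0
Block 2 (01001): 2 ones → 0
Block 3 (00000): 0 ones → 0
Block 4 (00101): 2 ones → 0
Block 5 (01111): 4 ones → 1
Block 6 (01110): 3 ones → 1
Block 7 (00011): 2 ones → 0
Block 8 (11111): 5 ones → 1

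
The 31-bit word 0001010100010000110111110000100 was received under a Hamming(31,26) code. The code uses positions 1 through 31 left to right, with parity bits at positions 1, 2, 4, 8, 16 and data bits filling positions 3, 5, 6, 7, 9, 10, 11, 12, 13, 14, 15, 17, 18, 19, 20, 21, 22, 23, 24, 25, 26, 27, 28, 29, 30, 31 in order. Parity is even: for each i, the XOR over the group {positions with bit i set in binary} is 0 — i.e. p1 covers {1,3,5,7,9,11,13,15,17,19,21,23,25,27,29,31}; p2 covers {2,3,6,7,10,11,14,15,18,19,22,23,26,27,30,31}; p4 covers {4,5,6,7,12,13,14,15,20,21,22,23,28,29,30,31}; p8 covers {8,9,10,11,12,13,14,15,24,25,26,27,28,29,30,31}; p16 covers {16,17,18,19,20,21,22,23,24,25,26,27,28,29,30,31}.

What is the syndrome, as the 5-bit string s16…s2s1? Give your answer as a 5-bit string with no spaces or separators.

s1 (pos 1,3,5,7,9,11,13,15,17,19,21,23,25,27,29,31): 0⊕0⊕0⊕0⊕0⊕0⊕0⊕0⊕1⊕0⊕1⊕1⊕0⊕0⊕1⊕0 = 0
s2 (pos 2,3,6,7,10,11,14,15,18,19,22,23,26,27,30,31): 0⊕0⊕1⊕0⊕0⊕0⊕0⊕0⊕1⊕0⊕1⊕1⊕0⊕0⊕0⊕0 = 0
s4 (pos 4,5,6,7,12,13,14,15,20,21,22,23,28,29,30,31): 1⊕0⊕1⊕0⊕1⊕0⊕0⊕0⊕1⊕1⊕1⊕1⊕0⊕1⊕0⊕0 = 0
s8 (pos 8,9,10,11,12,13,14,15,24,25,26,27,28,29,30,31): 1⊕0⊕0⊕0⊕1⊕0⊕0⊕0⊕1⊕0⊕0⊕0⊕0⊕1⊕0⊕0 = 0
s16 (pos 16,17,18,19,20,21,22,23,24,25,26,27,28,29,30,31): 0⊕1⊕1⊕0⊕1⊕1⊕1⊕1⊕1⊕0⊕0⊕0⊕0⊕1⊕0⊕0 = 0
Syndrome s16…s1 = 00000 → no error.

00000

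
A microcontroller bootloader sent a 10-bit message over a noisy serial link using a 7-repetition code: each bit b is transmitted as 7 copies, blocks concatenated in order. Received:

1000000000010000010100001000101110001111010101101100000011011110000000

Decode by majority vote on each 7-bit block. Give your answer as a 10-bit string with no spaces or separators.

Block 1 (1000000): 1 one → 0
Block 2 (0000100): 1 one → 0
Block 3 (0001010): 2 ones → 0
Block 4 (0001000): 1 one → 0
Block 5 (1011100): 4 ones → 1
Block 6 (0111101): 5 ones → 1
Block 7 (0101101): 4 ones → 1
Block 8 (1000000): 1 one → 0
Block 9 (1101111): 6 ones → 1
Block 10 (0000000): 0 ones → 0

0000111010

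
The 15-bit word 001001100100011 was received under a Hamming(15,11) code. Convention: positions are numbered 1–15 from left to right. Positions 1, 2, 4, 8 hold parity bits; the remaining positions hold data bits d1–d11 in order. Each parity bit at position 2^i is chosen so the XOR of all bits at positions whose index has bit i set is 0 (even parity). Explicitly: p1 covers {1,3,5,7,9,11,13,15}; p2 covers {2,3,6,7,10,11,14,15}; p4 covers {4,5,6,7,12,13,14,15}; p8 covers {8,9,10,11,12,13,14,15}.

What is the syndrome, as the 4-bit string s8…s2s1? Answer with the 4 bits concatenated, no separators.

s1 (pos 1,3,5,7,9,11,13,15): 0⊕1⊕0⊕1⊕0⊕0⊕0⊕1 = 1
s2 (pos 2,3,6,7,10,11,14,15): 0⊕1⊕1⊕1⊕1⊕0⊕1⊕1 = 0
s4 (pos 4,5,6,7,12,13,14,15): 0⊕0⊕1⊕1⊕0⊕0⊕1⊕1 = 0
s8 (pos 8,9,10,11,12,13,14,15): 0⊕0⊕1⊕0⊕0⊕0⊕1⊕1 = 1
Syndrome s8…s1 = 1001 → error at position 9.

1001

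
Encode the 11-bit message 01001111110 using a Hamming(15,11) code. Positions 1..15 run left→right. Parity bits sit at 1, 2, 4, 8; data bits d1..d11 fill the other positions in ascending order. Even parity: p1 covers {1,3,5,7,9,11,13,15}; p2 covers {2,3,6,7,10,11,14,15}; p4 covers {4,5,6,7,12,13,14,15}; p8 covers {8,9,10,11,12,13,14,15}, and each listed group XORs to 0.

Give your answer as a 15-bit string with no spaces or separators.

010010001111110

Place data at non-parity positions: p1 p2 0 p4 1 0 0 p8 1 1 1 1 1 1 0
p1 (pos 1,3,5,7,9,11,13,15): XOR of data positions = 0⊕1⊕0⊕1⊕1⊕1⊕0 = 0
p2 (pos 2,3,6,7,10,11,14,15): XOR of data positions = 0⊕0⊕0⊕1⊕1⊕1⊕0 = 1
p4 (pos 4,5,6,7,12,13,14,15): XOR of data positions = 1⊕0⊕0⊕1⊕1⊕1⊕0 = 0
p8 (pos 8,9,10,11,12,13,14,15): XOR of data positions = 1⊕1⊕1⊕1⊕1⊕1⊕0 = 0
Codeword: 010010001111110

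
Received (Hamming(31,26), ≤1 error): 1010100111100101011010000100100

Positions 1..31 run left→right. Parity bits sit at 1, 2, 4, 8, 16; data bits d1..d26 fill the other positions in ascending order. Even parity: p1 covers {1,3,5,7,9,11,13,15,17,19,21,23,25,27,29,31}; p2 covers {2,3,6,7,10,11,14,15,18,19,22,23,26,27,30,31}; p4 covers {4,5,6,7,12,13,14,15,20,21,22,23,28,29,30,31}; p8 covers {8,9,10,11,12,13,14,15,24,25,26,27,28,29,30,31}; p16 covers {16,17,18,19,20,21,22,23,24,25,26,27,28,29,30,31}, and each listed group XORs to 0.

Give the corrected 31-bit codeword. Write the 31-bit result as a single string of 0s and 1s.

s1 (pos 1,3,5,7,9,11,13,15,17,19,21,23,25,27,29,31): 1⊕1⊕1⊕0⊕1⊕1⊕0⊕0⊕0⊕1⊕1⊕0⊕0⊕0⊕1⊕0 = 0
s2 (pos 2,3,6,7,10,11,14,15,18,19,22,23,26,27,30,31): 0⊕1⊕0⊕0⊕1⊕1⊕1⊕0⊕1⊕1⊕0⊕0⊕1⊕0⊕0⊕0 = 1
s4 (pos 4,5,6,7,12,13,14,15,20,21,22,23,28,29,30,31): 0⊕1⊕0⊕0⊕0⊕0⊕1⊕0⊕0⊕1⊕0⊕0⊕0⊕1⊕0⊕0 = 0
s8 (pos 8,9,10,11,12,13,14,15,24,25,26,27,28,29,30,31): 1⊕1⊕1⊕1⊕0⊕0⊕1⊕0⊕0⊕0⊕1⊕0⊕0⊕1⊕0⊕0 = 1
s16 (pos 16,17,18,19,20,21,22,23,24,25,26,27,28,29,30,31): 1⊕0⊕1⊕1⊕0⊕1⊕0⊕0⊕0⊕0⊕1⊕0⊕0⊕1⊕0⊕0 = 0
Syndrome s16…s1 = 01010 → error at position 10.
Flip position 10: 1010100111100101011010000100100 → 1010100110100101011010000100100

1010100110100101011010000100100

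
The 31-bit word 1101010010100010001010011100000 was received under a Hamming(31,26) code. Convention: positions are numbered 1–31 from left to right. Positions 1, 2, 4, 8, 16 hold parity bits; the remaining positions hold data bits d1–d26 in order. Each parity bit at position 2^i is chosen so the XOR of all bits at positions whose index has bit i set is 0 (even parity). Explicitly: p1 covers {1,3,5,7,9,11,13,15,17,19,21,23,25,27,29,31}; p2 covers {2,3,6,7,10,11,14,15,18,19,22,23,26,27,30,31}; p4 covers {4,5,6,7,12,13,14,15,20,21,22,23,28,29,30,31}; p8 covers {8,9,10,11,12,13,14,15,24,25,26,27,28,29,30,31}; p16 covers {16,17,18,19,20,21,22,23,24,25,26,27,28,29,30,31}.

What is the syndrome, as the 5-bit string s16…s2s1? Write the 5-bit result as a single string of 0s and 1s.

10001

s1 (pos 1,3,5,7,9,11,13,15,17,19,21,23,25,27,29,31): 1⊕0⊕0⊕0⊕1⊕1⊕0⊕1⊕0⊕1⊕1⊕0⊕1⊕0⊕0⊕0 = 1
s2 (pos 2,3,6,7,10,11,14,15,18,19,22,23,26,27,30,31): 1⊕0⊕1⊕0⊕0⊕1⊕0⊕1⊕0⊕1⊕0⊕0⊕1⊕0⊕0⊕0 = 0
s4 (pos 4,5,6,7,12,13,14,15,20,21,22,23,28,29,30,31): 1⊕0⊕1⊕0⊕0⊕0⊕0⊕1⊕0⊕1⊕0⊕0⊕0⊕0⊕0⊕0 = 0
s8 (pos 8,9,10,11,12,13,14,15,24,25,26,27,28,29,30,31): 0⊕1⊕0⊕1⊕0⊕0⊕0⊕1⊕1⊕1⊕1⊕0⊕0⊕0⊕0⊕0 = 0
s16 (pos 16,17,18,19,20,21,22,23,24,25,26,27,28,29,30,31): 0⊕0⊕0⊕1⊕0⊕1⊕0⊕0⊕1⊕1⊕1⊕0⊕0⊕0⊕0⊕0 = 1
Syndrome s16…s1 = 10001 → error at position 17.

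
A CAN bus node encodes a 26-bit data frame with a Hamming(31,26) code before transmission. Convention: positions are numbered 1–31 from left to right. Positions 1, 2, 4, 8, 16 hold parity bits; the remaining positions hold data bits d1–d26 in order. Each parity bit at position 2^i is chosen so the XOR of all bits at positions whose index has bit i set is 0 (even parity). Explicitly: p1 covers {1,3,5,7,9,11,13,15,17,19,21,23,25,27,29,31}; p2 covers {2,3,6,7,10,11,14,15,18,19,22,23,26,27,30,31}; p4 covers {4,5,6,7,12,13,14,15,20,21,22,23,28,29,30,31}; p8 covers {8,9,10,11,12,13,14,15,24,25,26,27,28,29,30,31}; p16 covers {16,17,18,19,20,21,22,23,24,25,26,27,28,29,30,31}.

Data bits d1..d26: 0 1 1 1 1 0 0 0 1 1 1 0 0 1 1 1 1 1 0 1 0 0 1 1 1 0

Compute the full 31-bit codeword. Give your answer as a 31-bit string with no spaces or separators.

Place data at non-parity positions: p1 p2 0 p4 1 1 1 p8 1 0 0 0 1 1 1 p16 0 0 1 1 1 1 1 0 1 0 0 1 1 1 0
p1 (pos 1,3,5,7,9,11,13,15,17,19,21,23,25,27,29,31): XOR of data positions = 0⊕1⊕1⊕1⊕0⊕1⊕1⊕0⊕1⊕1⊕1⊕1⊕0⊕1⊕0 = 0
p2 (pos 2,3,6,7,10,11,14,15,18,19,22,23,26,27,30,31): XOR of data positions = 0⊕1⊕1⊕0⊕0⊕1⊕1⊕0⊕1⊕1⊕1⊕0⊕0⊕1⊕0 = 0
p4 (pos 4,5,6,7,12,13,14,15,20,21,22,23,28,29,30,31): XOR of data positions = 1⊕1⊕1⊕0⊕1⊕1⊕1⊕1⊕1⊕1⊕1⊕1⊕1⊕1⊕0 = 1
p8 (pos 8,9,10,11,12,13,14,15,24,25,26,27,28,29,30,31): XOR of data positions = 1⊕0⊕0⊕0⊕1⊕1⊕1⊕0⊕1⊕0⊕0⊕1⊕1⊕1⊕0 = 0
p16 (pos 16,17,18,19,20,21,22,23,24,25,26,27,28,29,30,31): XOR of data positions = 0⊕0⊕1⊕1⊕1⊕1⊕1⊕0⊕1⊕0⊕0⊕1⊕1⊕1⊕0 = 1
Codeword: 0001111010001111001111101001110

0001111010001111001111101001110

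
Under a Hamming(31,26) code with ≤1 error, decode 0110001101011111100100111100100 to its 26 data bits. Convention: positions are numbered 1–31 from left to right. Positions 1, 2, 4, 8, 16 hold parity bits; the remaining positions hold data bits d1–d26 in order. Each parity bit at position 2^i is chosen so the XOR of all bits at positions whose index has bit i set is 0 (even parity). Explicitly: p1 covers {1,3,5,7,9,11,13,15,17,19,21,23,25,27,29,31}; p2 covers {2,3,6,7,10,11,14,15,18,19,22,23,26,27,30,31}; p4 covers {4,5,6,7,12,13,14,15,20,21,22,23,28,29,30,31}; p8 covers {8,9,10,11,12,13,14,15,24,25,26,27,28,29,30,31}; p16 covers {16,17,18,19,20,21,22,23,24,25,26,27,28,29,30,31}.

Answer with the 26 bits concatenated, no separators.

s1 (pos 1,3,5,7,9,11,13,15,17,19,21,23,25,27,29,31): 0⊕1⊕0⊕1⊕0⊕0⊕1⊕1⊕1⊕0⊕0⊕1⊕1⊕0⊕1⊕0 = 0
s2 (pos 2,3,6,7,10,11,14,15,18,19,22,23,26,27,30,31): 1⊕1⊕0⊕1⊕1⊕0⊕1⊕1⊕0⊕0⊕0⊕1⊕1⊕0⊕0⊕0 = 0
s4 (pos 4,5,6,7,12,13,14,15,20,21,22,23,28,29,30,31): 0⊕0⊕0⊕1⊕1⊕1⊕1⊕1⊕1⊕0⊕0⊕1⊕0⊕1⊕0⊕0 = 0
s8 (pos 8,9,10,11,12,13,14,15,24,25,26,27,28,29,30,31): 1⊕0⊕1⊕0⊕1⊕1⊕1⊕1⊕1⊕1⊕1⊕0⊕0⊕1⊕0⊕0 = 0
s16 (pos 16,17,18,19,20,21,22,23,24,25,26,27,28,29,30,31): 1⊕1⊕0⊕0⊕1⊕0⊕0⊕1⊕1⊕1⊕1⊕0⊕0⊕1⊕0⊕0 = 0
Syndrome s16…s1 = 00000 → no error.
Read data bits from positions 3,5,6,7,9,10,11,12,13,14,15,17,18,19,20,21,22,23,24,25,26,27,28,29,30,31: 10010101111100100111100100

10010101111100100111100100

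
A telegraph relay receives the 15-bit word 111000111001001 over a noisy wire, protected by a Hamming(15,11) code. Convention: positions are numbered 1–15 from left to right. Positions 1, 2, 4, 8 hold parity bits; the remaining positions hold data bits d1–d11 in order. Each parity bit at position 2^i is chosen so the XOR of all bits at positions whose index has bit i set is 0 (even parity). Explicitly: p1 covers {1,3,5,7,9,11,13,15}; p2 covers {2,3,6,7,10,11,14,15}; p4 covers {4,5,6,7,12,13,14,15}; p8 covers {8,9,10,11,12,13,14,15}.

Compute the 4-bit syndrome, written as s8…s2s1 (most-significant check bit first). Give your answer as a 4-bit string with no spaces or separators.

0101

s1 (pos 1,3,5,7,9,11,13,15): 1⊕1⊕0⊕1⊕1⊕0⊕0⊕1 = 1
s2 (pos 2,3,6,7,10,11,14,15): 1⊕1⊕0⊕1⊕0⊕0⊕0⊕1 = 0
s4 (pos 4,5,6,7,12,13,14,15): 0⊕0⊕0⊕1⊕1⊕0⊕0⊕1 = 1
s8 (pos 8,9,10,11,12,13,14,15): 1⊕1⊕0⊕0⊕1⊕0⊕0⊕1 = 0
Syndrome s8…s1 = 0101 → error at position 5.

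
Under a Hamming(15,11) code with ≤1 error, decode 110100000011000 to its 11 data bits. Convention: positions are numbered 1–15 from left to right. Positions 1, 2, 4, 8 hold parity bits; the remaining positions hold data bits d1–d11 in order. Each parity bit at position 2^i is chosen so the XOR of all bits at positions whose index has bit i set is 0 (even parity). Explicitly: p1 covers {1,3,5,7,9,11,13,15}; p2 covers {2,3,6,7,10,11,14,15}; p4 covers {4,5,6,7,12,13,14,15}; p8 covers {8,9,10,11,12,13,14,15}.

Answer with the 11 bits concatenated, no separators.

s1 (pos 1,3,5,7,9,11,13,15): 1⊕0⊕0⊕0⊕0⊕1⊕0⊕0 = 0
s2 (pos 2,3,6,7,10,11,14,15): 1⊕0⊕0⊕0⊕0⊕1⊕0⊕0 = 0
s4 (pos 4,5,6,7,12,13,14,15): 1⊕0⊕0⊕0⊕1⊕0⊕0⊕0 = 0
s8 (pos 8,9,10,11,12,13,14,15): 0⊕0⊕0⊕1⊕1⊕0⊕0⊕0 = 0
Syndrome s8…s1 = 0000 → no error.
Read data bits from positions 3,5,6,7,9,10,11,12,13,14,15: 00000011000

00000011000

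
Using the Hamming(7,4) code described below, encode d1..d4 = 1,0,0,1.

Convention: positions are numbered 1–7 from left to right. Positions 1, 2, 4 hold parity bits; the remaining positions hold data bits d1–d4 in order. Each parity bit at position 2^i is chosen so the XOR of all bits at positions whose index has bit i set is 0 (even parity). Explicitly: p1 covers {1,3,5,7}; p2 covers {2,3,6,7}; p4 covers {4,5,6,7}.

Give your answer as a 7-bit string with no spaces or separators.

0011001

Place data at non-parity positions: p1 p2 1 p4 0 0 1
p1 (pos 1,3,5,7): XOR of data positions = 1⊕0⊕1 = 0
p2 (pos 2,3,6,7): XOR of data positions = 1⊕0⊕1 = 0
p4 (pos 4,5,6,7): XOR of data positions = 0⊕0⊕1 = 1
Codeword: 0011001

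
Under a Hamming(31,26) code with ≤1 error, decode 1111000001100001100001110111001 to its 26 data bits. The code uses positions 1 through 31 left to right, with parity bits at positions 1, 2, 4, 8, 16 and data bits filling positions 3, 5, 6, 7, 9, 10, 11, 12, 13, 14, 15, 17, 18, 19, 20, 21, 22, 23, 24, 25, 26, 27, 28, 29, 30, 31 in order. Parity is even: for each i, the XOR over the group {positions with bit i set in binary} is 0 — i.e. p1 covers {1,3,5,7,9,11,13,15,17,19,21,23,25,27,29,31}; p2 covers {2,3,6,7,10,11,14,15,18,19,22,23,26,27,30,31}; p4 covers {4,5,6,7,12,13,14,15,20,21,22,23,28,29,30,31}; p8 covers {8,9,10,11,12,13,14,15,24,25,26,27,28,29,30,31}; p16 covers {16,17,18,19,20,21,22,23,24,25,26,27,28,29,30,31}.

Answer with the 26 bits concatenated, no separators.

10000110000100001110111000

s1 (pos 1,3,5,7,9,11,13,15,17,19,21,23,25,27,29,31): 1⊕1⊕0⊕0⊕0⊕1⊕0⊕0⊕1⊕0⊕0⊕1⊕0⊕1⊕0⊕1 = 1
s2 (pos 2,3,6,7,10,11,14,15,18,19,22,23,26,27,30,31): 1⊕1⊕0⊕0⊕1⊕1⊕0⊕0⊕0⊕0⊕1⊕1⊕1⊕1⊕0⊕1 = 1
s4 (pos 4,5,6,7,12,13,14,15,20,21,22,23,28,29,30,31): 1⊕0⊕0⊕0⊕0⊕0⊕0⊕0⊕0⊕0⊕1⊕1⊕1⊕0⊕0⊕1 = 1
s8 (pos 8,9,10,11,12,13,14,15,24,25,26,27,28,29,30,31): 0⊕0⊕1⊕1⊕0⊕0⊕0⊕0⊕1⊕0⊕1⊕1⊕1⊕0⊕0⊕1 = 1
s16 (pos 16,17,18,19,20,21,22,23,24,25,26,27,28,29,30,31): 1⊕1⊕0⊕0⊕0⊕0⊕1⊕1⊕1⊕0⊕1⊕1⊕1⊕0⊕0⊕1 = 1
Syndrome s16…s1 = 11111 → error at position 31.
Flip position 31: 1111000001100001100001110111001 → 1111000001100001100001110111000
Read data bits from positions 3,5,6,7,9,10,11,12,13,14,15,17,18,19,20,21,22,23,24,25,26,27,28,29,30,31: 10000110000100001110111000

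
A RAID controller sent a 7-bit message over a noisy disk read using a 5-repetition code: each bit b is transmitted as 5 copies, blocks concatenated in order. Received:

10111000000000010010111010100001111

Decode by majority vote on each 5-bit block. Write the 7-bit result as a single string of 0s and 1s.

Block 1 (10111): 4 ones → 1
Block 2 (00000): 0 ones → 0
Block 3 (00000): 0 ones → 0
Block 4 (10010): 2 ones → 0
Block 5 (11101): 4 ones → 1
Block 6 (01000): 1 one → 0
Block 7 (01111): 4 ones → 1

1000101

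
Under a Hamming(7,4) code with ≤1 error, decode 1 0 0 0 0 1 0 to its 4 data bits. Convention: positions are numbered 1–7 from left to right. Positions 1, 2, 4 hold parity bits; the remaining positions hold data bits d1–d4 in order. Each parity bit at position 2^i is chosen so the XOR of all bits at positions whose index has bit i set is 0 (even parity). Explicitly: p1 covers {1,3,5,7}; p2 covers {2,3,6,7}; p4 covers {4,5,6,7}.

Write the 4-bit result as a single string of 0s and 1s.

s1 (pos 1,3,5,7): 1⊕0⊕0⊕0 = 1
s2 (pos 2,3,6,7): 0⊕0⊕1⊕0 = 1
s4 (pos 4,5,6,7): 0⊕0⊕1⊕0 = 1
Syndrome s4…s1 = 111 → error at position 7.
Flip position 7: 1000010 → 1000011
Read data bits from positions 3,5,6,7: 0011

0011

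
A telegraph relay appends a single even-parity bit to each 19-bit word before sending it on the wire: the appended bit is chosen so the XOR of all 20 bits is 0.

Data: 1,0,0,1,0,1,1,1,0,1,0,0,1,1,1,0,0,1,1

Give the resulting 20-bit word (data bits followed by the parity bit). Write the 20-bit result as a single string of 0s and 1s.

10010111010011100111

XOR of the 19 data bits: 1⊕0⊕0⊕1⊕0⊕1⊕1⊕1⊕0⊕1⊕0⊕0⊕1⊕1⊕1⊕0⊕0⊕1⊕1 = 1
Parity bit = 1 (so all 20 bits XOR to 0).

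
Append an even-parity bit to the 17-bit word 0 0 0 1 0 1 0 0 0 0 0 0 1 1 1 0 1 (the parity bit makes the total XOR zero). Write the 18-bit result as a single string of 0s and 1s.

XOR of the 17 data bits: 0⊕0⊕0⊕1⊕0⊕1⊕0⊕0⊕0⊕0⊕0⊕0⊕1⊕1⊕1⊕0⊕1 = 0
Parity bit = 0 (so all 18 bits XOR to 0).

000101000000111010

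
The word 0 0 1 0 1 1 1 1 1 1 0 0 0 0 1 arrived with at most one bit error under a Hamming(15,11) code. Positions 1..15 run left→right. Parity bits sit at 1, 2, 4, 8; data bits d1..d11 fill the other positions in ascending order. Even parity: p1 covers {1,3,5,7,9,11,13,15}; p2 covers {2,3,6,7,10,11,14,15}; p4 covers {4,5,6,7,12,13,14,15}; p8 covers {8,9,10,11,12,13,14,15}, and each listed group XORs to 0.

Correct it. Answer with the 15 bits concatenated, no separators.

s1 (pos 1,3,5,7,9,11,13,15): 0⊕1⊕1⊕1⊕1⊕0⊕0⊕1 = 1
s2 (pos 2,3,6,7,10,11,14,15): 0⊕1⊕1⊕1⊕1⊕0⊕0⊕1 = 1
s4 (pos 4,5,6,7,12,13,14,15): 0⊕1⊕1⊕1⊕0⊕0⊕0⊕1 = 0
s8 (pos 8,9,10,11,12,13,14,15): 1⊕1⊕1⊕0⊕0⊕0⊕0⊕1 = 0
Syndrome s8…s1 = 0011 → error at position 3.
Flip position 3: 001011111100001 → 000011111100001

000011111100001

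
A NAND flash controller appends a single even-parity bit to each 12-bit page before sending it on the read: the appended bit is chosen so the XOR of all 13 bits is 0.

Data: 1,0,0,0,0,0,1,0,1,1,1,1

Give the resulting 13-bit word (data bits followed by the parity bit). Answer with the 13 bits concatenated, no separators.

1000001011110

XOR of the 12 data bits: 1⊕0⊕0⊕0⊕0⊕0⊕1⊕0⊕1⊕1⊕1⊕1 = 0
Parity bit = 0 (so all 13 bits XOR to 0).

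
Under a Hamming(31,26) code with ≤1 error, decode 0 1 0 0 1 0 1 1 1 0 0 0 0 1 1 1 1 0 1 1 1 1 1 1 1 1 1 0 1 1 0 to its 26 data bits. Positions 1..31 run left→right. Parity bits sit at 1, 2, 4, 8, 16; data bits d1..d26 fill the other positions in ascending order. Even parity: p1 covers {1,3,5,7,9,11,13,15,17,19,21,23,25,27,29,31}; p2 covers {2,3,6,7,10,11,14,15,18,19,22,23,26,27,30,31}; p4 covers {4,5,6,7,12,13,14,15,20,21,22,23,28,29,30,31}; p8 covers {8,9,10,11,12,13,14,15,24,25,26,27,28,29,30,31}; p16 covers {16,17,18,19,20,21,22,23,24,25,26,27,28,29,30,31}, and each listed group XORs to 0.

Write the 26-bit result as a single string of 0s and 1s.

s1 (pos 1,3,5,7,9,11,13,15,17,19,21,23,25,27,29,31): 0⊕0⊕1⊕1⊕1⊕0⊕0⊕1⊕1⊕1⊕1⊕1⊕1⊕1⊕1⊕0 = 1
s2 (pos 2,3,6,7,10,11,14,15,18,19,22,23,26,27,30,31): 1⊕0⊕0⊕1⊕0⊕0⊕1⊕1⊕0⊕1⊕1⊕1⊕1⊕1⊕1⊕0 = 0
s4 (pos 4,5,6,7,12,13,14,15,20,21,22,23,28,29,30,31): 0⊕1⊕0⊕1⊕0⊕0⊕1⊕1⊕1⊕1⊕1⊕1⊕0⊕1⊕1⊕0 = 0
s8 (pos 8,9,10,11,12,13,14,15,24,25,26,27,28,29,30,31): 1⊕1⊕0⊕0⊕0⊕0⊕1⊕1⊕1⊕1⊕1⊕1⊕0⊕1⊕1⊕0 = 0
s16 (pos 16,17,18,19,20,21,22,23,24,25,26,27,28,29,30,31): 1⊕1⊕0⊕1⊕1⊕1⊕1⊕1⊕1⊕1⊕1⊕1⊕0⊕1⊕1⊕0 = 1
Syndrome s16…s1 = 10001 → error at position 17.
Flip position 17: 0100101110000111101111111110110 → 0100101110000111001111111110110
Read data bits from positions 3,5,6,7,9,10,11,12,13,14,15,17,18,19,20,21,22,23,24,25,26,27,28,29,30,31: 01011000011001111111110110

01011000011001111111110110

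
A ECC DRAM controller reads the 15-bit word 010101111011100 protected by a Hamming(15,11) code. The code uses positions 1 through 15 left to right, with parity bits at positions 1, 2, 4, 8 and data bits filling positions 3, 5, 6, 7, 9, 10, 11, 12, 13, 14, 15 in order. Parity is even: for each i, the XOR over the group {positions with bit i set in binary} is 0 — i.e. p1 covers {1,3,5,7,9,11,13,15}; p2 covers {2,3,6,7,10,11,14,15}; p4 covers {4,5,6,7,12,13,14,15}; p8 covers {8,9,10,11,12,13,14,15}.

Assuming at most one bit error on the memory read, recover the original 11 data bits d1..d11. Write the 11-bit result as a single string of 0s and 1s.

00111010100

s1 (pos 1,3,5,7,9,11,13,15): 0⊕0⊕0⊕1⊕1⊕1⊕1⊕0 = 0
s2 (pos 2,3,6,7,10,11,14,15): 1⊕0⊕1⊕1⊕0⊕1⊕0⊕0 = 0
s4 (pos 4,5,6,7,12,13,14,15): 1⊕0⊕1⊕1⊕1⊕1⊕0⊕0 = 1
s8 (pos 8,9,10,11,12,13,14,15): 1⊕1⊕0⊕1⊕1⊕1⊕0⊕0 = 1
Syndrome s8…s1 = 1100 → error at position 12.
Flip position 12: 010101111011100 → 010101111010100
Read data bits from positions 3,5,6,7,9,10,11,12,13,14,15: 00111010100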